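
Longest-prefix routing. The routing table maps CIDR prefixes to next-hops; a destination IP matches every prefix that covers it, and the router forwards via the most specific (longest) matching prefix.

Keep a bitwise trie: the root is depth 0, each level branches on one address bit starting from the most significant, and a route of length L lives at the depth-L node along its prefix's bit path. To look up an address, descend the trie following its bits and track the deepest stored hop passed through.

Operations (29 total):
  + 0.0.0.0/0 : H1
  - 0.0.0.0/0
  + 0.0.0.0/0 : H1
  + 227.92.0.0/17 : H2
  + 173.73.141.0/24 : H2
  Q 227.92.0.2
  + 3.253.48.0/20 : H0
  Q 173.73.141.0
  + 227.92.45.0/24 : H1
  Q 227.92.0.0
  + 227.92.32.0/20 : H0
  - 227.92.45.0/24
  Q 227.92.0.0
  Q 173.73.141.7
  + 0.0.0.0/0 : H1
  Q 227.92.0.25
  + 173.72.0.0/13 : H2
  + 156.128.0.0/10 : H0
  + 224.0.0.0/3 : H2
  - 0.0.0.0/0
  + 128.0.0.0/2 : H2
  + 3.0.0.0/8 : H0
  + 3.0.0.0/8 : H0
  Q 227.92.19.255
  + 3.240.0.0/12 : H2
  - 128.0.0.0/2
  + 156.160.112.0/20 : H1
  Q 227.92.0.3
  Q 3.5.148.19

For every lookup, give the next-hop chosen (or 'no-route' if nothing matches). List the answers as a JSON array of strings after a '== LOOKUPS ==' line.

Process each operation:
  + 0.0.0.0/0 (H1) depth=0
  - 0.0.0.0/0 clear@0
  + 0.0.0.0/0 (H1) depth=0
  + 227.92.0.0/17 (H2) depth=17
  + 173.73.141.0/24 (H2) depth=24
  ? 227.92.0.2  path d0:H1→d1:-→d2:-→d3:-→d4:-→d5:-→d6:-→d7:-→d8:-→d9:-→d10:-→d11:-→d12:-→d13:-→d14:-→d15:-→d16:-→d17:H2  best=H2
  + 3.253.48.0/20 (H0) depth=20
  ? 173.73.141.0  path d0:H1→d1:-→d2:-→d3:-→d4:-→d5:-→d6:-→d7:-→d8:-→d9:-→d10:-→d11:-→d12:-→d13:-→d14:-→d15:-→d16:-→d17:-→d18:-→d19:-→d20:-→d21:-→d22:-→d23:-→d24:H2  best=H2
  + 227.92.45.0/24 (H1) depth=24
  ? 227.92.0.0  path d0:H1→d1:-→d2:-→d3:-→d4:-→d5:-→d6:-→d7:-→d8:-→d9:-→d10:-→d11:-→d12:-→d13:-→d14:-→d15:-→d16:-→d17:H2→d18:-  best=H2
  + 227.92.32.0/20 (H0) depth=20
  - 227.92.45.0/24 clear@24
  ? 227.92.0.0  path d0:H1→d1:-→d2:-→d3:-→d4:-→d5:-→d6:-→d7:-→d8:-→d9:-→d10:-→d11:-→d12:-→d13:-→d14:-→d15:-→d16:-→d17:H2→d18:-  best=H2
  ? 173.73.141.7  path d0:H1→d1:-→d2:-→d3:-→d4:-→d5:-→d6:-→d7:-→d8:-→d9:-→d10:-→d11:-→d12:-→d13:-→d14:-→d15:-→d16:-→d17:-→d18:-→d19:-→d20:-→d21:-→d22:-→d23:-→d24:H2  best=H2
  + 0.0.0.0/0 (H1) depth=0
  ? 227.92.0.25  path d0:H1→d1:-→d2:-→d3:-→d4:-→d5:-→d6:-→d7:-→d8:-→d9:-→d10:-→d11:-→d12:-→d13:-→d14:-→d15:-→d16:-→d17:H2→d18:-  best=H2
  + 173.72.0.0/13 (H2) depth=13
  + 156.128.0.0/10 (H0) depth=10
  + 224.0.0.0/3 (H2) depth=3
  - 0.0.0.0/0 clear@0
  + 128.0.0.0/2 (H2) depth=2
  + 3.0.0.0/8 (H0) depth=8
  + 3.0.0.0/8 (H0) depth=8
  ? 227.92.19.255  path d0:-→d1:-→d2:-→d3:H2→d4:-→d5:-→d6:-→d7:-→d8:-→d9:-→d10:-→d11:-→d12:-→d13:-→d14:-→d15:-→d16:-→d17:H2→d18:-  best=H2
  + 3.240.0.0/12 (H2) depth=12
  - 128.0.0.0/2 clear@2
  + 156.160.112.0/20 (H1) depth=20
  ? 227.92.0.3  path d0:-→d1:-→d2:-→d3:H2→d4:-→d5:-→d6:-→d7:-→d8:-→d9:-→d10:-→d11:-→d12:-→d13:-→d14:-→d15:-→d16:-→d17:H2→d18:-  best=H2
  ? 3.5.148.19  path d0:-→d1:-→d2:-→d3:-→d4:-→d5:-→d6:-→d7:-→d8:H0  best=H0

== LOOKUPS ==
["H2","H2","H2","H2","H2","H2","H2","H2","H0"]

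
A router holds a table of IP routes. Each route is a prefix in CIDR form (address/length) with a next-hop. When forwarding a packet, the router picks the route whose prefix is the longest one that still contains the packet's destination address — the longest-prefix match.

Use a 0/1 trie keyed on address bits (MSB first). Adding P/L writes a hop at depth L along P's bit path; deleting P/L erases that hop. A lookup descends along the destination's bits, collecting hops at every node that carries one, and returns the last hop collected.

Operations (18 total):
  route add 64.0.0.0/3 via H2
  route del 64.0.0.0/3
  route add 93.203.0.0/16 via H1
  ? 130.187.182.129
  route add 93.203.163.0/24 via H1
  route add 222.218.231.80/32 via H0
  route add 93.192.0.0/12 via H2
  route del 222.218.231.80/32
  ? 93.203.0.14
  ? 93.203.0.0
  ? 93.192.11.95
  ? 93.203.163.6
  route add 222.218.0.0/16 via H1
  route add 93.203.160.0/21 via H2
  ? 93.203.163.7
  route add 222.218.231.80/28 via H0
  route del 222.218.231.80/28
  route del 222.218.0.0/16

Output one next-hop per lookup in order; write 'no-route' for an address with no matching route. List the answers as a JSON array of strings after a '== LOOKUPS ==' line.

Trace:
  + 64.0.0.0/3 (H2) depth=3
  del 64.0.0.0/3 (clear depth 3)
  + 93.203.0.0/16 (H1) depth=16
  lookup 130.187.182.129: bits ε walk d0:- -> no-route
  + 93.203.163.0/24 (H1) depth=24
  + 222.218.231.80/32 (H0) depth=32
  + 93.192.0.0/12 (H2) depth=12
  del 222.218.231.80/32 (clear depth 32)
  lookup 93.203.0.14: bits 0101110111001011 walk d0:-→d1:-→d2:-→d3:-→d4:-→d5:-→d6:-→d7:-→d8:-→d9:-→d10:-→d11:-→d12:H2→d13:-→d14:-→d15:-→d16:H1 -> H1
  lookup 93.203.0.0: bits 0101110111001011 walk d0:-→d1:-→d2:-→d3:-→d4:-→d5:-→d6:-→d7:-→d8:-→d9:-→d10:-→d11:-→d12:H2→d13:-→d14:-→d15:-→d16:H1 -> H1
  lookup 93.192.11.95: bits 010111011100 walk d0:-→d1:-→d2:-→d3:-→d4:-→d5:-→d6:-→d7:-→d8:-→d9:-→d10:-→d11:-→d12:H2 -> H2
  lookup 93.203.163.6: bits 010111011100101110100011 walk d0:-→d1:-→d2:-→d3:-→d4:-→d5:-→d6:-→d7:-→d8:-→d9:-→d10:-→d11:-→d12:H2→d13:-→d14:-→d15:-→d16:H1→d17:-→d18:-→d19:-→d20:-→d21:-→d22:-→d23:-→d24:H1 -> H1
  + 222.218.0.0/16 (H1) depth=16
  + 93.203.160.0/21 (H2) depth=21
  lookup 93.203.163.7: bits 010111011100101110100011 walk d0:-→d1:-→d2:-→d3:-→d4:-→d5:-→d6:-→d7:-→d8:-→d9:-→d10:-→d11:-→d12:H2→d13:-→d14:-→d15:-→d16:H1→d17:-→d18:-→d19:-→d20:-→d21:H2→d22:-→d23:-→d24:H1 -> H1
  + 222.218.231.80/28 (H0) depth=28
  del 222.218.231.80/28 (clear depth 28)
  del 222.218.0.0/16 (clear depth 16)

== LOOKUPS ==
["no-route","H1","H1","H2","H1","H1"]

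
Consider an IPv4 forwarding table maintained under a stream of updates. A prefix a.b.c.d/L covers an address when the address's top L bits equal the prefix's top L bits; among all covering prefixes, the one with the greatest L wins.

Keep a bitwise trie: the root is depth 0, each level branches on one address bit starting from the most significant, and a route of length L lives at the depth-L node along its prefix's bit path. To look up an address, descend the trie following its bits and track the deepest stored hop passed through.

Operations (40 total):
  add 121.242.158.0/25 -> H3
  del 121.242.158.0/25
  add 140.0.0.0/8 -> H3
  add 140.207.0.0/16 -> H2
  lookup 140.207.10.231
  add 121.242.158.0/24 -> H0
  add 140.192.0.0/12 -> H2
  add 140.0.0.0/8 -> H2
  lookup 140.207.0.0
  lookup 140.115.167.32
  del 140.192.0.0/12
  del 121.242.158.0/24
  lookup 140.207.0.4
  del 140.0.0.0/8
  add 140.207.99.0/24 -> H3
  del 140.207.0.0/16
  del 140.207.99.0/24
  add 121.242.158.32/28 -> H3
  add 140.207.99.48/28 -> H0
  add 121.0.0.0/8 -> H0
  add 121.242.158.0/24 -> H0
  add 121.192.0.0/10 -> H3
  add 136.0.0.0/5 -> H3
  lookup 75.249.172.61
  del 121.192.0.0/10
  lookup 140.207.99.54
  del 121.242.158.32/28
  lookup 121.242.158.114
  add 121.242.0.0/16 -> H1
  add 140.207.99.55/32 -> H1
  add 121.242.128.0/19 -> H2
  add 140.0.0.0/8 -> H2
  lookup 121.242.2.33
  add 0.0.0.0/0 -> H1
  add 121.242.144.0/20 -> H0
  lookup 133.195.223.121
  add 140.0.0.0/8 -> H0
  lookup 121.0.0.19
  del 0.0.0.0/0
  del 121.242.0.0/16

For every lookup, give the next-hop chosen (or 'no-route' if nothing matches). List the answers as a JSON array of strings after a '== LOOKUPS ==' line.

Process each operation:
  add 121.242.158.0/25 -> H3 at depth 25
  - 121.242.158.0/25 clear@25
  add 140.0.0.0/8 -> H3 at depth 8
  add 140.207.0.0/16 -> H2 at depth 16
  lookup 140.207.10.231: bits 1000110011001111 walk d0:-→d1:-→d2:-→d3:-→d4:-→d5:-→d6:-→d7:-→d8:H3→d9:-→d10:-→d11:-→d12:-→d13:-→d14:-→d15:-→d16:H2 -> H2
  add 121.242.158.0/24 -> H0 at depth 24
  add 140.192.0.0/12 -> H2 at depth 12
  add 140.0.0.0/8 -> H2 at depth 8
  lookup 140.207.0.0: bits 1000110011001111 walk d0:-→d1:-→d2:-→d3:-→d4:-→d5:-→d6:-→d7:-→d8:H2→d9:-→d10:-→d11:-→d12:H2→d13:-→d14:-→d15:-→d16:H2 -> H2
  lookup 140.115.167.32: bits 10001100 walk d0:-→d1:-→d2:-→d3:-→d4:-→d5:-→d6:-→d7:-→d8:H2 -> H2
  - 140.192.0.0/12 clear@12
  - 121.242.158.0/24 clear@24
  lookup 140.207.0.4: bits 1000110011001111 walk d0:-→d1:-→d2:-→d3:-→d4:-→d5:-→d6:-→d7:-→d8:H2→d9:-→d10:-→d11:-→d12:-→d13:-→d14:-→d15:-→d16:H2 -> H2
  - 140.0.0.0/8 clear@8
  add 140.207.99.0/24 -> H3 at depth 24
  - 140.207.0.0/16 clear@16
  - 140.207.99.0/24 clear@24
  add 121.242.158.32/28 -> H3 at depth 28
  add 140.207.99.48/28 -> H0 at depth 28
  add 121.0.0.0/8 -> H0 at depth 8
  add 121.242.158.0/24 -> H0 at depth 24
  add 121.192.0.0/10 -> H3 at depth 10
  add 136.0.0.0/5 -> H3 at depth 5
  lookup 75.249.172.61: bits 01 walk d0:-→d1:-→d2:- -> no-route
  - 121.192.0.0/10 clear@10
  lookup 140.207.99.54: bits 1000110011001111011000110011 walk d0:-→d1:-→d2:-→d3:-→d4:-→d5:H3→d6:-→d7:-→d8:-→d9:-→d10:-→d11:-→d12:-→d13:-→d14:-→d15:-→d16:-→d17:-→d18:-→d19:-→d20:-→d21:-→d22:-→d23:-→d24:-→d25:-→d26:-→d27:-→d28:H0 -> H0
  - 121.242.158.32/28 clear@28
  lookup 121.242.158.114: bits 0111100111110010100111100 walk d0:-→d1:-→d2:-→d3:-→d4:-→d5:-→d6:-→d7:-→d8:H0→d9:-→d10:-→d11:-→d12:-→d13:-→d14:-→d15:-→d16:-→d17:-→d18:-→d19:-→d20:-→d21:-→d22:-→d23:-→d24:H0→d25:- -> H0
  add 121.242.0.0/16 -> H1 at depth 16
  add 140.207.99.55/32 -> H1 at depth 32
  add 121.242.128.0/19 -> H2 at depth 19
  add 140.0.0.0/8 -> H2 at depth 8
  lookup 121.242.2.33: bits 0111100111110010 walk d0:-→d1:-→d2:-→d3:-→d4:-→d5:-→d6:-→d7:-→d8:H0→d9:-→d10:-→d11:-→d12:-→d13:-→d14:-→d15:-→d16:H1 -> H1
  add 0.0.0.0/0 -> H1 at depth 0
  add 121.242.144.0/20 -> H0 at depth 20
  lookup 133.195.223.121: bits 1000 walk d0:H1→d1:-→d2:-→d3:-→d4:- -> H1
  add 140.0.0.0/8 -> H0 at depth 8
  lookup 121.0.0.19: bits 01111001 walk d0:H1→d1:-→d2:-→d3:-→d4:-→d5:-→d6:-→d7:-→d8:H0 -> H0
  - 0.0.0.0/0 clear@0
  - 121.242.0.0/16 clear@16

== LOOKUPS ==
["H2","H2","H2","H2","no-route","H0","H0","H1","H1","H0"]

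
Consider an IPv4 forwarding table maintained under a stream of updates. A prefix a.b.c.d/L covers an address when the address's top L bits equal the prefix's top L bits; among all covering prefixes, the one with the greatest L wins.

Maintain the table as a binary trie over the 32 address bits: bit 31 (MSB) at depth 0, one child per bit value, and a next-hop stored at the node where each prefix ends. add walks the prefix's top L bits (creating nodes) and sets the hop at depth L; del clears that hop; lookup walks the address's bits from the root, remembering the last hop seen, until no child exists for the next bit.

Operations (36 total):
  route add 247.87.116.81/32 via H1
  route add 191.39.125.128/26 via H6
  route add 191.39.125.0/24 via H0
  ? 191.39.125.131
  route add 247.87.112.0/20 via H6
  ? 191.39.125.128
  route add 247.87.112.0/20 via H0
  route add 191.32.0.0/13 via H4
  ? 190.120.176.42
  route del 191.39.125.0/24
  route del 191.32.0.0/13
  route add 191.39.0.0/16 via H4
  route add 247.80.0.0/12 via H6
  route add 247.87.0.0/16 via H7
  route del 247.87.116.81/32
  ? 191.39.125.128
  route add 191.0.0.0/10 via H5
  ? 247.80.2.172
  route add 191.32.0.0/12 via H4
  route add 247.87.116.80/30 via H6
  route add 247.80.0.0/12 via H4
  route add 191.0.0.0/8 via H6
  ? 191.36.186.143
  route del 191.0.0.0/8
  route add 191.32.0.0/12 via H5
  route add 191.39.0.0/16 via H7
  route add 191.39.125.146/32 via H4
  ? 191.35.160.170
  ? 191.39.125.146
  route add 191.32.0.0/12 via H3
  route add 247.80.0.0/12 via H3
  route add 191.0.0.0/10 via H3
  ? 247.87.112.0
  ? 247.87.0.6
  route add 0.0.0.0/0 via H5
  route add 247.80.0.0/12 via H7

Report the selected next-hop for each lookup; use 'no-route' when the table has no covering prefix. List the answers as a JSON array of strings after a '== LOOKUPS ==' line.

Trace:
  add 247.87.116.81/32 -> H1 at depth 32
  add 191.39.125.128/26 -> H6 at depth 26
  add 191.39.125.0/24 -> H0 at depth 24
  lookup 191.39.125.131: bits 10111111001001110111110110 walk d0:-→d1:-→d2:-→d3:-→d4:-→d5:-→d6:-→d7:-→d8:-→d9:-→d10:-→d11:-→d12:-→d13:-→d14:-→d15:-→d16:-→d17:-→d18:-→d19:-→d20:-→d21:-→d22:-→d23:-→d24:H0→d25:-→d26:H6 -> H6
  add 247.87.112.0/20 -> H6 at depth 20
  lookup 191.39.125.128: bits 10111111001001110111110110 walk d0:-→d1:-→d2:-→d3:-→d4:-→d5:-→d6:-→d7:-→d8:-→d9:-→d10:-→d11:-→d12:-→d13:-→d14:-→d15:-→d16:-→d17:-→d18:-→d19:-→d20:-→d21:-→d22:-→d23:-→d24:H0→d25:-→d26:H6 -> H6
  add 247.87.112.0/20 -> H0 at depth 20
  add 191.32.0.0/13 -> H4 at depth 13
  lookup 190.120.176.42: bits 1011111 walk d0:-→d1:-→d2:-→d3:-→d4:-→d5:-→d6:-→d7:- -> no-route
  del 191.39.125.0/24 (clear depth 24)
  del 191.32.0.0/13 (clear depth 13)
  add 191.39.0.0/16 -> H4 at depth 16
  add 247.80.0.0/12 -> H6 at depth 12
  add 247.87.0.0/16 -> H7 at depth 16
  del 247.87.116.81/32 (clear depth 32)
  lookup 191.39.125.128: bits 10111111001001110111110110 walk d0:-→d1:-→d2:-→d3:-→d4:-→d5:-→d6:-→d7:-→d8:-→d9:-→d10:-→d11:-→d12:-→d13:-→d14:-→d15:-→d16:H4→d17:-→d18:-→d19:-→d20:-→d21:-→d22:-→d23:-→d24:-→d25:-→d26:H6 -> H6
  add 191.0.0.0/10 -> H5 at depth 10
  lookup 247.80.2.172: bits 1111011101010 walk d0:-→d1:-→d2:-→d3:-→d4:-→d5:-→d6:-→d7:-→d8:-→d9:-→d10:-→d11:-→d12:H6→d13:- -> H6
  add 191.32.0.0/12 -> H4 at depth 12
  add 247.87.116.80/30 -> H6 at depth 30
  add 247.80.0.0/12 -> H4 at depth 12
  add 191.0.0.0/8 -> H6 at depth 8
  lookup 191.36.186.143: bits 10111111001001 walk d0:-→d1:-→d2:-→d3:-→d4:-→d5:-→d6:-→d7:-→d8:H6→d9:-→d10:H5→d11:-→d12:H4→d13:-→d14:- -> H4
  del 191.0.0.0/8 (clear depth 8)
  add 191.32.0.0/12 -> H5 at depth 12
  add 191.39.0.0/16 -> H7 at depth 16
  add 191.39.125.146/32 -> H4 at depth 32
  lookup 191.35.160.170: bits 1011111100100 walk d0:-→d1:-→d2:-→d3:-→d4:-→d5:-→d6:-→d7:-→d8:-→d9:-→d10:H5→d11:-→d12:H5→d13:- -> H5
  lookup 191.39.125.146: bits 10111111001001110111110110010010 walk d0:-→d1:-→d2:-→d3:-→d4:-→d5:-→d6:-→d7:-→d8:-→d9:-→d10:H5→d11:-→d12:H5→d13:-→d14:-→d15:-→d16:H7→d17:-→d18:-→d19:-→d20:-→d21:-→d22:-→d23:-→d24:-→d25:-→d26:H6→d27:-→d28:-→d29:-→d30:-→d31:-→d32:H4 -> H4
  add 191.32.0.0/12 -> H3 at depth 12
  add 247.80.0.0/12 -> H3 at depth 12
  add 191.0.0.0/10 -> H3 at depth 10
  lookup 247.87.112.0: bits 111101110101011101110 walk d0:-→d1:-→d2:-→d3:-→d4:-→d5:-→d6:-→d7:-→d8:-→d9:-→d10:-→d11:-→d12:H3→d13:-→d14:-→d15:-→d16:H7→d17:-→d18:-→d19:-→d20:H0→d21:- -> H0
  lookup 247.87.0.6: bits 11110111010101110 walk d0:-→d1:-→d2:-→d3:-→d4:-→d5:-→d6:-→d7:-→d8:-→d9:-→d10:-→d11:-→d12:H3→d13:-→d14:-→d15:-→d16:H7→d17:- -> H7
  add 0.0.0.0/0 -> H5 at depth 0
  add 247.80.0.0/12 -> H7 at depth 12

== LOOKUPS ==
["H6","H6","no-route","H6","H6","H4","H5","H4","H0","H7"]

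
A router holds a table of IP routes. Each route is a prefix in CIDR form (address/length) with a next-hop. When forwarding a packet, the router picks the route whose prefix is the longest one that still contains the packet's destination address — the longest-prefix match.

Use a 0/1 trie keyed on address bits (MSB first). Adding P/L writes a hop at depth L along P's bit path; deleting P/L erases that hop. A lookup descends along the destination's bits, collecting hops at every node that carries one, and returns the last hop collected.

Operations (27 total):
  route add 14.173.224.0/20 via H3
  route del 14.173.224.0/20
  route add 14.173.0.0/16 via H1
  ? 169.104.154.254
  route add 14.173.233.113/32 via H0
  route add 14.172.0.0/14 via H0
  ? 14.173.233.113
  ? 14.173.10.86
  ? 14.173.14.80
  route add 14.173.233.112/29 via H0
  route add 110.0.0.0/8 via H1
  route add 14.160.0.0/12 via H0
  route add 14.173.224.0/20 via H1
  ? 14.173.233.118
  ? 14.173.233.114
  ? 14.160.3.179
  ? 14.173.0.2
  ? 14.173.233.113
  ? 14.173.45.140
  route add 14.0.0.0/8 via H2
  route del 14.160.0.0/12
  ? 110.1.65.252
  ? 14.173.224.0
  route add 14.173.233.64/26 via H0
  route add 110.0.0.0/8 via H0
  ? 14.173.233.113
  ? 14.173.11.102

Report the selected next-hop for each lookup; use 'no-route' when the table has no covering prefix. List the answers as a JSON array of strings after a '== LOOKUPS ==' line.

Process each operation:
  + 14.173.224.0/20 (H3) depth=20
  - 14.173.224.0/20 clear@20
  + 14.173.0.0/16 (H1) depth=16
  lookup 169.104.154.254: bits ε walk d0:- -> no-route
  + 14.173.233.113/32 (H0) depth=32
  + 14.172.0.0/14 (H0) depth=14
  lookup 14.173.233.113: bits 00001110101011011110100101110001 walk d0:-→d1:-→d2:-→d3:-→d4:-→d5:-→d6:-→d7:-→d8:-→d9:-→d10:-→d11:-→d12:-→d13:-→d14:H0→d15:-→d16:H1→d17:-→d18:-→d19:-→d20:-→d21:-→d22:-→d23:-→d24:-→d25:-→d26:-→d27:-→d28:-→d29:-→d30:-→d31:-→d32:H0 -> H0
  lookup 14.173.10.86: bits 0000111010101101 walk d0:-→d1:-→d2:-→d3:-→d4:-→d5:-→d6:-→d7:-→d8:-→d9:-→d10:-→d11:-→d12:-→d13:-→d14:H0→d15:-→d16:H1 -> H1
  lookup 14.173.14.80: bits 0000111010101101 walk d0:-→d1:-→d2:-→d3:-→d4:-→d5:-→d6:-→d7:-→d8:-→d9:-→d10:-→d11:-→d12:-→d13:-→d14:H0→d15:-→d16:H1 -> H1
  + 14.173.233.112/29 (H0) depth=29
  + 110.0.0.0/8 (H1) depth=8
  + 14.160.0.0/12 (H0) depth=12
  + 14.173.224.0/20 (H1) depth=20
  lookup 14.173.233.118: bits 00001110101011011110100101110 walk d0:-→d1:-→d2:-→d3:-→d4:-→d5:-→d6:-→d7:-→d8:-→d9:-→d10:-→d11:-→d12:H0→d13:-→d14:H0→d15:-→d16:H1→d17:-→d18:-→d19:-→d20:H1→d21:-→d22:-→d23:-→d24:-→d25:-→d26:-→d27:-→d28:-→d29:H0 -> H0
  lookup 14.173.233.114: bits 000011101010110111101001011100 walk d0:-→d1:-→d2:-→d3:-→d4:-→d5:-→d6:-→d7:-→d8:-→d9:-→d10:-→d11:-→d12:H0→d13:-→d14:H0→d15:-→d16:H1→d17:-→d18:-→d19:-→d20:H1→d21:-→d22:-→d23:-→d24:-→d25:-→d26:-→d27:-→d28:-→d29:H0→d30:- -> H0
  lookup 14.160.3.179: bits 000011101010 walk d0:-→d1:-→d2:-→d3:-→d4:-→d5:-→d6:-→d7:-→d8:-→d9:-→d10:-→d11:-→d12:H0 -> H0
  lookup 14.173.0.2: bits 0000111010101101 walk d0:-→d1:-→d2:-→d3:-→d4:-→d5:-→d6:-→d7:-→d8:-→d9:-→d10:-→d11:-→d12:H0→d13:-→d14:H0→d15:-→d16:H1 -> H1
  lookup 14.173.233.113: bits 00001110101011011110100101110001 walk d0:-→d1:-→d2:-→d3:-→d4:-→d5:-→d6:-→d7:-→d8:-→d9:-→d10:-→d11:-→d12:H0→d13:-→d14:H0→d15:-→d16:H1→d17:-→d18:-→d19:-→d20:H1→d21:-→d22:-→d23:-→d24:-→d25:-→d26:-→d27:-→d28:-→d29:H0→d30:-→d31:-→d32:H0 -> H0
  lookup 14.173.45.140: bits 0000111010101101 walk d0:-→d1:-→d2:-→d3:-→d4:-→d5:-→d6:-→d7:-→d8:-→d9:-→d10:-→d11:-→d12:H0→d13:-→d14:H0→d15:-→d16:H1 -> H1
  + 14.0.0.0/8 (H2) depth=8
  - 14.160.0.0/12 clear@12
  lookup 110.1.65.252: bits 01101110 walk d0:-→d1:-→d2:-→d3:-→d4:-→d5:-→d6:-→d7:-→d8:H1 -> H1
  lookup 14.173.224.0: bits 00001110101011011110 walk d0:-→d1:-→d2:-→d3:-→d4:-→d5:-→d6:-→d7:-→d8:H2→d9:-→d10:-→d11:-→d12:-→d13:-→d14:H0→d15:-→d16:H1→d17:-→d18:-→d19:-→d20:H1 -> H1
  + 14.173.233.64/26 (H0) depth=26
  + 110.0.0.0/8 (H0) depth=8
  lookup 14.173.233.113: bits 00001110101011011110100101110001 walk d0:-→d1:-→d2:-→d3:-→d4:-→d5:-→d6:-→d7:-→d8:H2→d9:-→d10:-→d11:-→d12:-→d13:-→d14:H0→d15:-→d16:H1→d17:-→d18:-→d19:-→d20:H1→d21:-→d22:-→d23:-→d24:-→d25:-→d26:H0→d27:-→d28:-→d29:H0→d30:-→d31:-→d32:H0 -> H0
  lookup 14.173.11.102: bits 0000111010101101 walk d0:-→d1:-→d2:-→d3:-→d4:-→d5:-→d6:-→d7:-→d8:H2→d9:-→d10:-→d11:-→d12:-→d13:-→d14:H0→d15:-→d16:H1 -> H1

== LOOKUPS ==
["no-route","H0","H1","H1","H0","H0","H0","H1","H0","H1","H1","H1","H0","H1"]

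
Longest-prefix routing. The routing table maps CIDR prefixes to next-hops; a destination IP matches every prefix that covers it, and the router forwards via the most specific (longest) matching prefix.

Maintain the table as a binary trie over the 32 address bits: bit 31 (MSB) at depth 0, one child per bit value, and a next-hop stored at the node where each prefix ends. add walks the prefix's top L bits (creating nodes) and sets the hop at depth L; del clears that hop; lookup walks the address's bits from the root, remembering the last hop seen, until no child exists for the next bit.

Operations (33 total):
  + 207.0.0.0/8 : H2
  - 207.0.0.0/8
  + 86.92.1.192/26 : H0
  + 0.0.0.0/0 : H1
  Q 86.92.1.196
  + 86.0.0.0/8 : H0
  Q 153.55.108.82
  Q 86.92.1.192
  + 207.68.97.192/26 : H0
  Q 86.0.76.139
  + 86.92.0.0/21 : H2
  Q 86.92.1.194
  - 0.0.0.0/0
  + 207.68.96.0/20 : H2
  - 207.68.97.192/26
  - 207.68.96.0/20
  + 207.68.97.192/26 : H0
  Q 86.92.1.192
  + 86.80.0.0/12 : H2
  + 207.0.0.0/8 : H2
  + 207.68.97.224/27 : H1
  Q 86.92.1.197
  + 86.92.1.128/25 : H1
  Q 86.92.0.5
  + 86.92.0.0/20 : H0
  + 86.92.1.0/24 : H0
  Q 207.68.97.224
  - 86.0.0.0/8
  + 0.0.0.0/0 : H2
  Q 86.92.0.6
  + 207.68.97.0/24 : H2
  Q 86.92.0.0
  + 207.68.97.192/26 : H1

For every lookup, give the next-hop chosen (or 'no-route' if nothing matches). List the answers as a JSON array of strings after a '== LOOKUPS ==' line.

Apply in order:
  + 207.0.0.0/8 (H2) depth=8
  - 207.0.0.0/8 clear@8
  + 86.92.1.192/26 (H0) depth=26
  + 0.0.0.0/0 (H1) depth=0
  ? 86.92.1.196  path d0:H1→d1:-→d2:-→d3:-→d4:-→d5:-→d6:-→d7:-→d8:-→d9:-→d10:-→d11:-→d12:-→d13:-→d14:-→d15:-→d16:-→d17:-→d18:-→d19:-→d20:-→d21:-→d22:-→d23:-→d24:-→d25:-→d26:H0  best=H0
  + 86.0.0.0/8 (H0) depth=8
  ? 153.55.108.82  path d0:H1→d1:-  best=H1
  ? 86.92.1.192  path d0:H1→d1:-→d2:-→d3:-→d4:-→d5:-→d6:-→d7:-→d8:H0→d9:-→d10:-→d11:-→d12:-→d13:-→d14:-→d15:-→d16:-→d17:-→d18:-→d19:-→d20:-→d21:-→d22:-→d23:-→d24:-→d25:-→d26:H0  best=H0
  + 207.68.97.192/26 (H0) depth=26
  ? 86.0.76.139  path d0:H1→d1:-→d2:-→d3:-→d4:-→d5:-→d6:-→d7:-→d8:H0→d9:-  best=H0
  + 86.92.0.0/21 (H2) depth=21
  ? 86.92.1.194  path d0:H1→d1:-→d2:-→d3:-→d4:-→d5:-→d6:-→d7:-→d8:H0→d9:-→d10:-→d11:-→d12:-→d13:-→d14:-→d15:-→d16:-→d17:-→d18:-→d19:-→d20:-→d21:H2→d22:-→d23:-→d24:-→d25:-→d26:H0  best=H0
  - 0.0.0.0/0 clear@0
  + 207.68.96.0/20 (H2) depth=20
  - 207.68.97.192/26 clear@26
  - 207.68.96.0/20 clear@20
  + 207.68.97.192/26 (H0) depth=26
  ? 86.92.1.192  path d0:-→d1:-→d2:-→d3:-→d4:-→d5:-→d6:-→d7:-→d8:H0→d9:-→d10:-→d11:-→d12:-→d13:-→d14:-→d15:-→d16:-→d17:-→d18:-→d19:-→d20:-→d21:H2→d22:-→d23:-→d24:-→d25:-→d26:H0  best=H0
  + 86.80.0.0/12 (H2) depth=12
  + 207.0.0.0/8 (H2) depth=8
  + 207.68.97.224/27 (H1) depth=27
  ? 86.92.1.197  path d0:-→d1:-→d2:-→d3:-→d4:-→d5:-→d6:-→d7:-→d8:H0→d9:-→d10:-→d11:-→d12:H2→d13:-→d14:-→d15:-→d16:-→d17:-→d18:-→d19:-→d20:-→d21:H2→d22:-→d23:-→d24:-→d25:-→d26:H0  best=H0
  + 86.92.1.128/25 (H1) depth=25
  ? 86.92.0.5  path d0:-→d1:-→d2:-→d3:-→d4:-→d5:-→d6:-→d7:-→d8:H0→d9:-→d10:-→d11:-→d12:H2→d13:-→d14:-→d15:-→d16:-→d17:-→d18:-→d19:-→d20:-→d21:H2→d22:-→d23:-  best=H2
  + 86.92.0.0/20 (H0) depth=20
  + 86.92.1.0/24 (H0) depth=24
  ? 207.68.97.224  path d0:-→d1:-→d2:-→d3:-→d4:-→d5:-→d6:-→d7:-→d8:H2→d9:-→d10:-→d11:-→d12:-→d13:-→d14:-→d15:-→d16:-→d17:-→d18:-→d19:-→d20:-→d21:-→d22:-→d23:-→d24:-→d25:-→d26:H0→d27:H1  best=H1
  - 86.0.0.0/8 clear@8
  + 0.0.0.0/0 (H2) depth=0
  ? 86.92.0.6  path d0:H2→d1:-→d2:-→d3:-→d4:-→d5:-→d6:-→d7:-→d8:-→d9:-→d10:-→d11:-→d12:H2→d13:-→d14:-→d15:-→d16:-→d17:-→d18:-→d19:-→d20:H0→d21:H2→d22:-→d23:-  best=H2
  + 207.68.97.0/24 (H2) depth=24
  ? 86.92.0.0  path d0:H2→d1:-→d2:-→d3:-→d4:-→d5:-→d6:-→d7:-→d8:-→d9:-→d10:-→d11:-→d12:H2→d13:-→d14:-→d15:-→d16:-→d17:-→d18:-→d19:-→d20:H0→d21:H2→d22:-→d23:-  best=H2
  + 207.68.97.192/26 (H1) depth=26

== LOOKUPS ==
["H0","H1","H0","H0","H0","H0","H0","H2","H1","H2","H2"]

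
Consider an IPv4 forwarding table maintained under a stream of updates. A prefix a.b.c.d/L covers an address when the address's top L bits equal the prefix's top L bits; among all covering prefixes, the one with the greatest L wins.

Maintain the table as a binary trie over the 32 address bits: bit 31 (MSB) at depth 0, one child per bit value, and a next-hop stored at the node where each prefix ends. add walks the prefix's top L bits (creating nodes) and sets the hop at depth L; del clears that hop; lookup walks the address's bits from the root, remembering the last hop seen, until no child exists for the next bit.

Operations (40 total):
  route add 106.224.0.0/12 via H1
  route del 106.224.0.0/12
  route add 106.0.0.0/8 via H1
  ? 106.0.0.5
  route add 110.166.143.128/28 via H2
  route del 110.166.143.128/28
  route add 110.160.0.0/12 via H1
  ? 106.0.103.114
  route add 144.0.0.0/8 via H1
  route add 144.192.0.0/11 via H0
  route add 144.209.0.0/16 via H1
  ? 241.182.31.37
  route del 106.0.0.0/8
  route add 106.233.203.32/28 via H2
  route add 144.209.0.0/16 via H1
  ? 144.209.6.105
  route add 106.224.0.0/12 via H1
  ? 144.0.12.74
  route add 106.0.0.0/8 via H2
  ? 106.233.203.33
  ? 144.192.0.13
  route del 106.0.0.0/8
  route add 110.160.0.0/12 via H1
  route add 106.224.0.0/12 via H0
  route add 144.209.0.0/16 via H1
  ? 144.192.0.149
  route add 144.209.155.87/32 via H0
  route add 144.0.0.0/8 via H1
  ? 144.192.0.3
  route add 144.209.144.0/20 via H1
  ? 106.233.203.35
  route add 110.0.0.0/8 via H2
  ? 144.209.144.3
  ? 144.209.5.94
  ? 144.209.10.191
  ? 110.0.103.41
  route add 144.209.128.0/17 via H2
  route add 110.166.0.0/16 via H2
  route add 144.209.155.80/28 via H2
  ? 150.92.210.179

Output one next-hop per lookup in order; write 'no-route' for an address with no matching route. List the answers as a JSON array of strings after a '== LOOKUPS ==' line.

Trace:
  add 106.224.0.0/12 -> H1 at depth 12
  del 106.224.0.0/12 (clear depth 12)
  add 106.0.0.0/8 -> H1 at depth 8
  lookup 106.0.0.5: bits 01101010 walk d0:-→d1:-→d2:-→d3:-→d4:-→d5:-→d6:-→d7:-→d8:H1 -> H1
  add 110.166.143.128/28 -> H2 at depth 28
  del 110.166.143.128/28 (clear depth 28)
  add 110.160.0.0/12 -> H1 at depth 12
  lookup 106.0.103.114: bits 01101010 walk d0:-→d1:-→d2:-→d3:-→d4:-→d5:-→d6:-→d7:-→d8:H1 -> H1
  add 144.0.0.0/8 -> H1 at depth 8
  add 144.192.0.0/11 -> H0 at depth 11
  add 144.209.0.0/16 -> H1 at depth 16
  lookup 241.182.31.37: bits 1 walk d0:-→d1:- -> no-route
  del 106.0.0.0/8 (clear depth 8)
  add 106.233.203.32/28 -> H2 at depth 28
  add 144.209.0.0/16 -> H1 at depth 16
  lookup 144.209.6.105: bits 1001000011010001 walk d0:-→d1:-→d2:-→d3:-→d4:-→d5:-→d6:-→d7:-→d8:H1→d9:-→d10:-→d11:H0→d12:-→d13:-→d14:-→d15:-→d16:H1 -> H1
  add 106.224.0.0/12 -> H1 at depth 12
  lookup 144.0.12.74: bits 10010000 walk d0:-→d1:-→d2:-→d3:-→d4:-→d5:-→d6:-→d7:-→d8:H1 -> H1
  add 106.0.0.0/8 -> H2 at depth 8
  lookup 106.233.203.33: bits 0110101011101001110010110010 walk d0:-→d1:-→d2:-→d3:-→d4:-→d5:-→d6:-→d7:-→d8:H2→d9:-→d10:-→d11:-→d12:H1→d13:-→d14:-→d15:-→d16:-→d17:-→d18:-→d19:-→d20:-→d21:-→d22:-→d23:-→d24:-→d25:-→d26:-→d27:-→d28:H2 -> H2
  lookup 144.192.0.13: bits 10010000110 walk d0:-→d1:-→d2:-→d3:-→d4:-→d5:-→d6:-→d7:-→d8:H1→d9:-→d10:-→d11:H0 -> H0
  del 106.0.0.0/8 (clear depth 8)
  add 110.160.0.0/12 -> H1 at depth 12
  add 106.224.0.0/12 -> H0 at depth 12
  add 144.209.0.0/16 -> H1 at depth 16
  lookup 144.192.0.149: bits 10010000110 walk d0:-→d1:-→d2:-→d3:-→d4:-→d5:-→d6:-→d7:-→d8:H1→d9:-→d10:-→d11:H0 -> H0
  add 144.209.155.87/32 -> H0 at depth 32
  add 144.0.0.0/8 -> H1 at depth 8
  lookup 144.192.0.3: bits 10010000110 walk d0:-→d1:-→d2:-→d3:-→d4:-→d5:-→d6:-→d7:-→d8:H1→d9:-→d10:-→d11:H0 -> H0
  add 144.209.144.0/20 -> H1 at depth 20
  lookup 106.233.203.35: bits 0110101011101001110010110010 walk d0:-→d1:-→d2:-→d3:-→d4:-→d5:-→d6:-→d7:-→d8:-→d9:-→d10:-→d11:-→d12:H0→d13:-→d14:-→d15:-→d16:-→d17:-→d18:-→d19:-→d20:-→d21:-→d22:-→d23:-→d24:-→d25:-→d26:-→d27:-→d28:H2 -> H2
  add 110.0.0.0/8 -> H2 at depth 8
  lookup 144.209.144.3: bits 10010000110100011001 walk d0:-→d1:-→d2:-→d3:-→d4:-→d5:-→d6:-→d7:-→d8:H1→d9:-→d10:-→d11:H0→d12:-→d13:-→d14:-→d15:-→d16:H1→d17:-→d18:-→d19:-→d20:H1 -> H1
  lookup 144.209.5.94: bits 1001000011010001 walk d0:-→d1:-→d2:-→d3:-→d4:-→d5:-→d6:-→d7:-→d8:H1→d9:-→d10:-→d11:H0→d12:-→d13:-→d14:-→d15:-→d16:H1 -> H1
  lookup 144.209.10.191: bits 1001000011010001 walk d0:-→d1:-→d2:-→d3:-→d4:-→d5:-→d6:-→d7:-→d8:H1→d9:-→d10:-→d11:H0→d12:-→d13:-→d14:-→d15:-→d16:H1 -> H1
  lookup 110.0.103.41: bits 01101110 walk d0:-→d1:-→d2:-→d3:-→d4:-→d5:-→d6:-→d7:-→d8:H2 -> H2
  add 144.209.128.0/17 -> H2 at depth 17
  add 110.166.0.0/16 -> H2 at depth 16
  add 144.209.155.80/28 -> H2 at depth 28
  lookup 150.92.210.179: bits 10010 walk d0:-→d1:-→d2:-→d3:-→d4:-→d5:- -> no-route

== LOOKUPS ==
["H1","H1","no-route","H1","H1","H2","H0","H0","H0","H2","H1","H1","H1","H2","no-route"]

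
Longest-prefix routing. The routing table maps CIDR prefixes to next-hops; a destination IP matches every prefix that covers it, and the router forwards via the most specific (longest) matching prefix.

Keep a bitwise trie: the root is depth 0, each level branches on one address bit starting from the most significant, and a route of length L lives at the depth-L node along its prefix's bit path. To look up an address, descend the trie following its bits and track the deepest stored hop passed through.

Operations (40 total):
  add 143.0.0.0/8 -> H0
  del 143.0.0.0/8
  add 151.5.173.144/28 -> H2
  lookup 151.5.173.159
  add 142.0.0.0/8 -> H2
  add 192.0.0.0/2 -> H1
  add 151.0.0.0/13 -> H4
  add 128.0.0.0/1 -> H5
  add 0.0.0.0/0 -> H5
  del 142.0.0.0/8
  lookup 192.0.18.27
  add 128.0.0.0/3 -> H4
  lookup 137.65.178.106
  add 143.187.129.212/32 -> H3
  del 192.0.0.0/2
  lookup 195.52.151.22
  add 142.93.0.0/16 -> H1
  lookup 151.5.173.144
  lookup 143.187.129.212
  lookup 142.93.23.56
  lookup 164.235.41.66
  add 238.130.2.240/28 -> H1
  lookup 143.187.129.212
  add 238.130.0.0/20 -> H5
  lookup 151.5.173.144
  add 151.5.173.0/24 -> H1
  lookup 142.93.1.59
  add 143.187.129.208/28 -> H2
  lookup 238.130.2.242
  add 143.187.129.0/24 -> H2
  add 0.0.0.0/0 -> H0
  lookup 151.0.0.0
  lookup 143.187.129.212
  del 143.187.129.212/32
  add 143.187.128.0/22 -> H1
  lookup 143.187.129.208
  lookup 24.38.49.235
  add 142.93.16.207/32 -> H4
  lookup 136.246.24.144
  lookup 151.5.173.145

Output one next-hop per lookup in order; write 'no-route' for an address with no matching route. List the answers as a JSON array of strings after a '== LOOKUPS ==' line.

Apply in order:
  add 143.0.0.0/8 -> H0 at depth 8
  del 143.0.0.0/8 (clear depth 8)
  add 151.5.173.144/28 -> H2 at depth 28
  ? 151.5.173.159  path d0:-→d1:-→d2:-→d3:-→d4:-→d5:-→d6:-→d7:-→d8:-→d9:-→d10:-→d11:-→d12:-→d13:-→d14:-→d15:-→d16:-→d17:-→d18:-→d19:-→d20:-→d21:-→d22:-→d23:-→d24:-→d25:-→d26:-→d27:-→d28:H2  best=H2
  add 142.0.0.0/8 -> H2 at depth 8
  add 192.0.0.0/2 -> H1 at depth 2
  add 151.0.0.0/13 -> H4 at depth 13
  add 128.0.0.0/1 -> H5 at depth 1
  add 0.0.0.0/0 -> H5 at depth 0
  del 142.0.0.0/8 (clear depth 8)
  ? 192.0.18.27  path d0:H5→d1:H5→d2:H1  best=H1
  add 128.0.0.0/3 -> H4 at depth 3
  ? 137.65.178.106  path d0:H5→d1:H5→d2:-→d3:H4→d4:-→d5:-  best=H4
  add 143.187.129.212/32 -> H3 at depth 32
  del 192.0.0.0/2 (clear depth 2)
  ? 195.52.151.22  path d0:H5→d1:H5→d2:-  best=H5
  add 142.93.0.0/16 -> H1 at depth 16
  ? 151.5.173.144  path d0:H5→d1:H5→d2:-→d3:H4→d4:-→d5:-→d6:-→d7:-→d8:-→d9:-→d10:-→d11:-→d12:-→d13:H4→d14:-→d15:-→d16:-→d17:-→d18:-→d19:-→d20:-→d21:-→d22:-→d23:-→d24:-→d25:-→d26:-→d27:-→d28:H2  best=H2
  ? 143.187.129.212  path d0:H5→d1:H5→d2:-→d3:H4→d4:-→d5:-→d6:-→d7:-→d8:-→d9:-→d10:-→d11:-→d12:-→d13:-→d14:-→d15:-→d16:-→d17:-→d18:-→d19:-→d20:-→d21:-→d22:-→d23:-→d24:-→d25:-→d26:-→d27:-→d28:-→d29:-→d30:-→d31:-→d32:H3  best=H3
  ? 142.93.23.56  path d0:H5→d1:H5→d2:-→d3:H4→d4:-→d5:-→d6:-→d7:-→d8:-→d9:-→d10:-→d11:-→d12:-→d13:-→d14:-→d15:-→d16:H1  best=H1
  ? 164.235.41.66  path d0:H5→d1:H5→d2:-  best=H5
  add 238.130.2.240/28 -> H1 at depth 28
  ? 143.187.129.212  path d0:H5→d1:H5→d2:-→d3:H4→d4:-→d5:-→d6:-→d7:-→d8:-→d9:-→d10:-→d11:-→d12:-→d13:-→d14:-→d15:-→d16:-→d17:-→d18:-→d19:-→d20:-→d21:-→d22:-→d23:-→d24:-→d25:-→d26:-→d27:-→d28:-→d29:-→d30:-→d31:-→d32:H3  best=H3
  add 238.130.0.0/20 -> H5 at depth 20
  ? 151.5.173.144  path d0:H5→d1:H5→d2:-→d3:H4→d4:-→d5:-→d6:-→d7:-→d8:-→d9:-→d10:-→d11:-→d12:-→d13:H4→d14:-→d15:-→d16:-→d17:-→d18:-→d19:-→d20:-→d21:-→d22:-→d23:-→d24:-→d25:-→d26:-→d27:-→d28:H2  best=H2
  add 151.5.173.0/24 -> H1 at depth 24
  ? 142.93.1.59  path d0:H5→d1:H5→d2:-→d3:H4→d4:-→d5:-→d6:-→d7:-→d8:-→d9:-→d10:-→d11:-→d12:-→d13:-→d14:-→d15:-→d16:H1  best=H1
  add 143.187.129.208/28 -> H2 at depth 28
  ? 238.130.2.242  path d0:H5→d1:H5→d2:-→d3:-→d4:-→d5:-→d6:-→d7:-→d8:-→d9:-→d10:-→d11:-→d12:-→d13:-→d14:-→d15:-→d16:-→d17:-→d18:-→d19:-→d20:H5→d21:-→d22:-→d23:-→d24:-→d25:-→d26:-→d27:-→d28:H1  best=H1
  add 143.187.129.0/24 -> H2 at depth 24
  add 0.0.0.0/0 -> H0 at depth 0
  ? 151.0.0.0  path d0:H0→d1:H5→d2:-→d3:H4→d4:-→d5:-→d6:-→d7:-→d8:-→d9:-→d10:-→d11:-→d12:-→d13:H4  best=H4
  ? 143.187.129.212  path d0:H0→d1:H5→d2:-→d3:H4→d4:-→d5:-→d6:-→d7:-→d8:-→d9:-→d10:-→d11:-→d12:-→d13:-→d14:-→d15:-→d16:-→d17:-→d18:-→d19:-→d20:-→d21:-→d22:-→d23:-→d24:H2→d25:-→d26:-→d27:-→d28:H2→d29:-→d30:-→d31:-→d32:H3  best=H3
  del 143.187.129.212/32 (clear depth 32)
  add 143.187.128.0/22 -> H1 at depth 22
  ? 143.187.129.208  path d0:H0→d1:H5→d2:-→d3:H4→d4:-→d5:-→d6:-→d7:-→d8:-→d9:-→d10:-→d11:-→d12:-→d13:-→d14:-→d15:-→d16:-→d17:-→d18:-→d19:-→d20:-→d21:-→d22:H1→d23:-→d24:H2→d25:-→d26:-→d27:-→d28:H2→d29:-  best=H2
  ? 24.38.49.235  path d0:H0  best=H0
  add 142.93.16.207/32 -> H4 at depth 32
  ? 136.246.24.144  path d0:H0→d1:H5→d2:-→d3:H4→d4:-→d5:-  best=H4
  ? 151.5.173.145  path d0:H0→d1:H5→d2:-→d3:H4→d4:-→d5:-→d6:-→d7:-→d8:-→d9:-→d10:-→d11:-→d12:-→d13:H4→d14:-→d15:-→d16:-→d17:-→d18:-→d19:-→d20:-→d21:-→d22:-→d23:-→d24:H1→d25:-→d26:-→d27:-→d28:H2  best=H2

== LOOKUPS ==
["H2","H1","H4","H5","H2","H3","H1","H5","H3","H2","H1","H1","H4","H3","H2","H0","H4","H2"]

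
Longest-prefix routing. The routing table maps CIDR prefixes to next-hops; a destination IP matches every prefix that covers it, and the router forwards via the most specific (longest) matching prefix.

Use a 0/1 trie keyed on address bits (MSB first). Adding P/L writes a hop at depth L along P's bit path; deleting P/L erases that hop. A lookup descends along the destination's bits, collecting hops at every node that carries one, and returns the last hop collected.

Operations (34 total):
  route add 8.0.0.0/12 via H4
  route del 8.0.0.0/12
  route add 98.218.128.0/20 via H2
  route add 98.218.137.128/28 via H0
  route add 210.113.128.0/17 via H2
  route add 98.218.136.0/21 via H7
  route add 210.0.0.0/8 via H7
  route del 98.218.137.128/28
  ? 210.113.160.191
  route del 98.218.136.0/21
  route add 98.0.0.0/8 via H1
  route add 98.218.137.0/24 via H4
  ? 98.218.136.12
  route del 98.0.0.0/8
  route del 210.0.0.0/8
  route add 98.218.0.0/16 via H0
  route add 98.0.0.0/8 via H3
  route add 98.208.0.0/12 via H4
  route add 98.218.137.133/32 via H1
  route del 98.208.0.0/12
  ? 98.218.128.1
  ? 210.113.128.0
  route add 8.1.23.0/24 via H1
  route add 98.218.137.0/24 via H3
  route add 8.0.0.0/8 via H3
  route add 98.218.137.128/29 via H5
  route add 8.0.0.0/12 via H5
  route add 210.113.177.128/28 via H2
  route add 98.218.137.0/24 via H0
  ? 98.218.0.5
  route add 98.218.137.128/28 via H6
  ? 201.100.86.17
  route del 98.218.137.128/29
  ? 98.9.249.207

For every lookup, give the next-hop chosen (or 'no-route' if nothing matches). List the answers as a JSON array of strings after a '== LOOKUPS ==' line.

Apply in order:
  + 8.0.0.0/12 (H4) depth=12
  - 8.0.0.0/12 clear@12
  + 98.218.128.0/20 (H2) depth=20
  + 98.218.137.128/28 (H0) depth=28
  + 210.113.128.0/17 (H2) depth=17
  + 98.218.136.0/21 (H7) depth=21
  + 210.0.0.0/8 (H7) depth=8
  - 98.218.137.128/28 clear@28
  Q 210.113.160.191: descend 11010010011100011 ; hops seen [H7,H2] ; pick H2
  - 98.218.136.0/21 clear@21
  + 98.0.0.0/8 (H1) depth=8
  + 98.218.137.0/24 (H4) depth=24
  Q 98.218.136.12: descend 01100010110110101000100 ; hops seen [H1,H2] ; pick H2
  - 98.0.0.0/8 clear@8
  - 210.0.0.0/8 clear@8
  + 98.218.0.0/16 (H0) depth=16
  + 98.0.0.0/8 (H3) depth=8
  + 98.208.0.0/12 (H4) depth=12
  + 98.218.137.133/32 (H1) depth=32
  - 98.208.0.0/12 clear@12
  Q 98.218.128.1: descend 01100010110110101000 ; hops seen [H3,H0,H2] ; pick H2
  Q 210.113.128.0: descend 11010010011100011 ; hops seen [H2] ; pick H2
  + 8.1.23.0/24 (H1) depth=24
  + 98.218.137.0/24 (H3) depth=24
  + 8.0.0.0/8 (H3) depth=8
  + 98.218.137.128/29 (H5) depth=29
  + 8.0.0.0/12 (H5) depth=12
  + 210.113.177.128/28 (H2) depth=28
  + 98.218.137.0/24 (H0) depth=24
  Q 98.218.0.5: descend 0110001011011010 ; hops seen [H3,H0] ; pick H0
  + 98.218.137.128/28 (H6) depth=28
  Q 201.100.86.17: descend 110 ; hops seen [∅] ; pick no-route
  - 98.218.137.128/29 clear@29
  Q 98.9.249.207: descend 01100010 ; hops seen [H3] ; pick H3

== LOOKUPS ==
["H2","H2","H2","H2","H0","no-route","H3"]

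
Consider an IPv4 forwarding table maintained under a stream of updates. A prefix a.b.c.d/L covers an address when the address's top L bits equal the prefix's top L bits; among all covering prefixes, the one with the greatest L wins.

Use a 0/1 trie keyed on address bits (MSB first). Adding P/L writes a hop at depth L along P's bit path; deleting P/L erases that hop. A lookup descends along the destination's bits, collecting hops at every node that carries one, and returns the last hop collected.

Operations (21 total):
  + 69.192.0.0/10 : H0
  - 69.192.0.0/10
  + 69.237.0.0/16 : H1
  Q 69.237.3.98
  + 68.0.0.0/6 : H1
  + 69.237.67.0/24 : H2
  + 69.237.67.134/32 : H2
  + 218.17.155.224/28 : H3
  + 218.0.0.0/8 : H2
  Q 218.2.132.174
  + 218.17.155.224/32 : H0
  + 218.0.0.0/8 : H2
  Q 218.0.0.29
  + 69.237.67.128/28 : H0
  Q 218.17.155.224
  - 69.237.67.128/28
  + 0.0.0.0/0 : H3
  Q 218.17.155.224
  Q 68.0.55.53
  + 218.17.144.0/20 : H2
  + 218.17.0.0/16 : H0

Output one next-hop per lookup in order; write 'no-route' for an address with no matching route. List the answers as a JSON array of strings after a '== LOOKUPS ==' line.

Trace:
  add 69.192.0.0/10 -> H0 at depth 10
  del 69.192.0.0/10 (clear depth 10)
  add 69.237.0.0/16 -> H1 at depth 16
  lookup 69.237.3.98: bits 0100010111101101 walk d0:-→d1:-→d2:-→d3:-→d4:-→d5:-→d6:-→d7:-→d8:-→d9:-→d10:-→d11:-→d12:-→d13:-→d14:-→d15:-→d16:H1 -> H1
  add 68.0.0.0/6 -> H1 at depth 6
  add 69.237.67.0/24 -> H2 at depth 24
  add 69.237.67.134/32 -> H2 at depth 32
  add 218.17.155.224/28 -> H3 at depth 28
  add 218.0.0.0/8 -> H2 at depth 8
  lookup 218.2.132.174: bits 11011010000 walk d0:-→d1:-→d2:-→d3:-→d4:-→d5:-→d6:-→d7:-→d8:H2→d9:-→d10:-→d11:- -> H2
  add 218.17.155.224/32 -> H0 at depth 32
  add 218.0.0.0/8 -> H2 at depth 8
  lookup 218.0.0.29: bits 11011010000 walk d0:-→d1:-→d2:-→d3:-→d4:-→d5:-→d6:-→d7:-→d8:H2→d9:-→d10:-→d11:- -> H2
  add 69.237.67.128/28 -> H0 at depth 28
  lookup 218.17.155.224: bits 11011010000100011001101111100000 walk d0:-→d1:-→d2:-→d3:-→d4:-→d5:-→d6:-→d7:-→d8:H2→d9:-→d10:-→d11:-→d12:-→d13:-→d14:-→d15:-→d16:-→d17:-→d18:-→d19:-→d20:-→d21:-→d22:-→d23:-→d24:-→d25:-→d26:-→d27:-→d28:H3→d29:-→d30:-→d31:-→d32:H0 -> H0
  del 69.237.67.128/28 (clear depth 28)
  add 0.0.0.0/0 -> H3 at depth 0
  lookup 218.17.155.224: bits 11011010000100011001101111100000 walk d0:H3→d1:-→d2:-→d3:-→d4:-→d5:-→d6:-→d7:-→d8:H2→d9:-→d10:-→d11:-→d12:-→d13:-→d14:-→d15:-→d16:-→d17:-→d18:-→d19:-→d20:-→d21:-→d22:-→d23:-→d24:-→d25:-→d26:-→d27:-→d28:H3→d29:-→d30:-→d31:-→d32:H0 -> H0
  lookup 68.0.55.53: bits 0100010 walk d0:H3→d1:-→d2:-→d3:-→d4:-→d5:-→d6:H1→d7:- -> H1
  add 218.17.144.0/20 -> H2 at depth 20
  add 218.17.0.0/16 -> H0 at depth 16

== LOOKUPS ==
["H1","H2","H2","H0","H0","H1"]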